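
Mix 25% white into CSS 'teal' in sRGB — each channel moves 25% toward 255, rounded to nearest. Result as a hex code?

#40a0a0

CSS teal is rgb(0, 128, 128).
Per channel, c → c + 0.25(255 − c):
  R: 0 + 0.25×(255−0) = 0 + 63.75 = 63.75 → 64
  G: 128 + 31.75 = 159.75 → 160
  B: 128 + 0.25×(255−128) = 128 + 31.75 = 159.75 → 160
rgb(64, 160, 160) = #40a0a0.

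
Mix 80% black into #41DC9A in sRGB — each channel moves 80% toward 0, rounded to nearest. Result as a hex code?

#0D2C1F

#41DC9A is rgb(65, 220, 154).
An 80% shade moves each channel 80% toward 0:
  R: 65 + 0.8×(0−65) = 65 − 52 = 13 → 13
  G: 220 + 0.8×(0−220) = 220 − 176 = 44 → 44
  B: 154 − 123.2 = 30.8 → 31
rgb(13, 44, 31) = #0D2C1F.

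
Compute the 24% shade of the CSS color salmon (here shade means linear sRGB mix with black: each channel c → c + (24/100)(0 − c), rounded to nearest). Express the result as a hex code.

#be6157

CSS salmon is rgb(250, 128, 114).
Lerp each channel 24% toward 0:
  R: 250 + 0.24×(0−250) = 250 − 60 = 190 → 190
  G: 128 − 30.72 = 97.28 → 97
  B: 114 − 27.36 = 86.64 → 87
rgb(190, 97, 87) = #be6157.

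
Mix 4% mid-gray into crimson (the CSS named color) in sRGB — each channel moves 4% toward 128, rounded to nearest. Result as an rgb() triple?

CSS crimson is rgb(220, 20, 60).
Per channel, c → c + 0.04(128 − c):
  R: 220 − 3.68 = 216.32 → 216
  G: 20 + 4.32 = 24.32 → 24
  B: 60 + 2.72 = 62.72 → 63

rgb(216, 24, 63)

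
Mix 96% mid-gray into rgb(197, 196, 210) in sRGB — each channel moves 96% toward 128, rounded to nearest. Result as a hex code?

#838383

A 96% tone moves each channel 96% toward 128:
  R: 197 − 66.24 = 130.76 → 131
  G: 196 + 0.96×(128−196) = 196 − 65.28 = 130.72 → 131
  B: 210 − 78.72 = 131.28 → 131
rgb(131, 131, 131) = #838383.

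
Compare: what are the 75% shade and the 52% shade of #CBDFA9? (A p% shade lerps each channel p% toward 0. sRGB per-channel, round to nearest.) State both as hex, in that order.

#33382A, #616B51

#CBDFA9 is rgb(203, 223, 169).
75% shade:
  R: 203 − 152.25 = 50.75 → 51
  G: 223 − 167.25 = 55.75 → 56
  B: 169 + 0.75×(0−169) = 169 − 126.75 = 42.25 → 42
  → #33382A
52% shade:
  R: 203 + 0.52×(0−203) = 203 − 105.56 = 97.44 → 97
  G: 223 + 0.52×(0−223) = 223 − 115.96 = 107.04 → 107
  B: 169 + 0.52×(0−169) = 169 − 87.88 = 81.12 → 81
  → #616B51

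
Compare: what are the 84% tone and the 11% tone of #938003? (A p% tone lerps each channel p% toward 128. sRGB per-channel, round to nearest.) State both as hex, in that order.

#938003 is rgb(147, 128, 3).
84% tone:
  R: 147 + 0.84×(128−147) = 147 − 15.96 = 131.04 → 131
  G: 128 + 0.84×(128−128) = 128 + 0 = 128 → 128
  B: 3 + 0.84×(128−3) = 3 + 105 = 108 → 108
  → #83806C
11% tone:
  R: 147 − 2.09 = 144.91 → 145
  G: 128 + 0.11×(128−128) = 128 + 0 = 128 → 128
  B: 3 + 0.11×(128−3) = 3 + 13.75 = 16.75 → 17
  → #918011

#83806C, #918011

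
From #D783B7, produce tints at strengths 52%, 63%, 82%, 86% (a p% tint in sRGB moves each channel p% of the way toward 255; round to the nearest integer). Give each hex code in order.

#D783B7 is rgb(215, 131, 183).
52%: (215 + 20.8 = 235.8→236, 131 + 64.48 = 195.48→195, 183 + 37.44 = 220.44→220) → #ECC3DC
63%: (215 + 25.2 = 240.2→240, 131 + 78.12 = 209.12→209, 183 + 45.36 = 228.36→228) → #F0D1E4
82%: (215 + 32.8 = 247.8→248, 131 + 101.68 = 232.68→233, 183 + 59.04 = 242.04→242) → #F8E9F2
86%: (215 + 34.4 = 249.4→249, 131 + 106.64 = 237.64→238, 183 + 61.92 = 244.92→245) → #F9EEF5

#ECC3DC, #F0D1E4, #F8E9F2, #F9EEF5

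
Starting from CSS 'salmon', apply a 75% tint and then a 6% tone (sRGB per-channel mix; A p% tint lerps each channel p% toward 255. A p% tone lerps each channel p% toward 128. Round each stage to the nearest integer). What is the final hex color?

CSS salmon is rgb(250, 128, 114).
Lerp each channel 75% toward 255:
  R: 250 + 0.75×(255−250) = 250 + 3.75 = 253.75 → 254
  G: 128 + 0.75×(255−128) = 128 + 95.25 = 223.25 → 223
  B: 114 + 0.75×(255−114) = 114 + 105.75 = 219.75 → 220
After the tint: rgb(254, 223, 220) = #fedfdc.
Per channel, c → c + 0.06(128 − c):
  R: 254 − 7.56 = 246.44 → 246
  G: 223 + 0.06×(128−223) = 223 − 5.7 = 217.3 → 217
  B: 220 + 0.06×(128−220) = 220 − 5.52 = 214.48 → 214
rgb(246, 217, 214) = #f6d9d6.

#f6d9d6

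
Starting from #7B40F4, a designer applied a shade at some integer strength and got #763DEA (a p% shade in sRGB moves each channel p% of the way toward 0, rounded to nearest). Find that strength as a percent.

4%

#7B40F4 is rgb(123, 64, 244); #763DEA is rgb(118, 61, 234).
On the B channel (widest range): 234 ≈ 244 + (p/100)(0 − 244), so p ≈ 100×(234 − 244)/(0 − 244) = -1000/-244 = 4.10.
p = 4 reproduces all three channels after rounding.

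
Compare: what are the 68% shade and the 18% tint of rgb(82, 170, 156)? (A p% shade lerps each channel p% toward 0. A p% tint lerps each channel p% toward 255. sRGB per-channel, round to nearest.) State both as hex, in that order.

#1a3632, #71b9ae

68% shade:
  R: 82 − 55.76 = 26.24 → 26
  G: 170 + 0.68×(0−170) = 170 − 115.6 = 54.4 → 54
  B: 156 + 0.68×(0−156) = 156 − 106.08 = 49.92 → 50
  → #1a3632
18% tint:
  R: 82 + 0.18×(255−82) = 82 + 31.14 = 113.14 → 113
  G: 170 + 15.3 = 185.3 → 185
  B: 156 + 0.18×(255−156) = 156 + 17.82 = 173.82 → 174
  → #71b9ae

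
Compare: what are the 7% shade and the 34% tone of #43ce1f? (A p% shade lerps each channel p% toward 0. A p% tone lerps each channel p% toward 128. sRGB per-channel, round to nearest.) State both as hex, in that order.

#43ce1f is rgb(67, 206, 31).
7% shade:
  R: 67 + 0.07×(0−67) = 67 − 4.69 = 62.31 → 62
  G: 206 + 0.07×(0−206) = 206 − 14.42 = 191.58 → 192
  B: 31 + 0.07×(0−31) = 31 − 2.17 = 28.83 → 29
  → #3ec01d
34% tone:
  R: 67 + 0.34×(128−67) = 67 + 20.74 = 87.74 → 88
  G: 206 + 0.34×(128−206) = 206 − 26.52 = 179.48 → 179
  B: 31 + 0.34×(128−31) = 31 + 32.98 = 63.98 → 64
  → #58b340

#3ec01d, #58b340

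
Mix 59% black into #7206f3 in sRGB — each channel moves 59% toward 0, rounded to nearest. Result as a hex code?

#7206f3 is rgb(114, 6, 243).
Per channel, c → c + 0.59(0 − c):
  R: 114 + 0.59×(0−114) = 114 − 67.26 = 46.74 → 47
  G: 6 + 0.59×(0−6) = 6 − 3.54 = 2.46 → 2
  B: 243 + 0.59×(0−243) = 243 − 143.37 = 99.63 → 100
rgb(47, 2, 100) = #2f0264.

#2f0264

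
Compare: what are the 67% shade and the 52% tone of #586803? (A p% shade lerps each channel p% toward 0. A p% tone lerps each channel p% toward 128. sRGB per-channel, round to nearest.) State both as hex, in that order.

#586803 is rgb(88, 104, 3).
67% shade:
  R: 88 − 58.96 = 29.04 → 29
  G: 104 + 0.67×(0−104) = 104 − 69.68 = 34.32 → 34
  B: 3 + 0.67×(0−3) = 3 − 2.01 = 0.99 → 1
  → #1D2201
52% tone:
  R: 88 + 0.52×(128−88) = 88 + 20.8 = 108.8 → 109
  G: 104 + 0.52×(128−104) = 104 + 12.48 = 116.48 → 116
  B: 3 + 65 = 68 → 68
  → #6D7444

#1D2201, #6D7444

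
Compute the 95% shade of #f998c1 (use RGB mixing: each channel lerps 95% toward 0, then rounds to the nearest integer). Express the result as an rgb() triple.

rgb(12, 8, 10)

#f998c1 is rgb(249, 152, 193).
A 95% shade moves each channel 95% toward 0:
  R: 249 + 0.95×(0−249) = 249 − 236.55 = 12.45 → 12
  G: 152 − 144.4 = 7.6 → 8
  B: 193 − 183.35 = 9.65 → 10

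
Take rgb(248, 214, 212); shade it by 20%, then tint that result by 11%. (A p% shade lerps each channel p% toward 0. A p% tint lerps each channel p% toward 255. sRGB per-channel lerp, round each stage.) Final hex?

Per channel, c → c + 0.2(0 − c):
  R: 248 + 0.2×(0−248) = 248 − 49.6 = 198.4 → 198
  G: 214 + 0.2×(0−214) = 214 − 42.8 = 171.2 → 171
  B: 212 + 0.2×(0−212) = 212 − 42.4 = 169.6 → 170
After the shade: rgb(198, 171, 170) = #c6abaa.
Lerp each channel 11% toward 255:
  R: 198 + 6.27 = 204.27 → 204
  G: 171 + 0.11×(255−171) = 171 + 9.24 = 180.24 → 180
  B: 170 + 0.11×(255−170) = 170 + 9.35 = 179.35 → 179
rgb(204, 180, 179) = #ccb4b3.

#ccb4b3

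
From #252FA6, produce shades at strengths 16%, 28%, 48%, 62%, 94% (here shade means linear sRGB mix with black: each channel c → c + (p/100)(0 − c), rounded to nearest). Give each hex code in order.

#1F278B, #1B2278, #131856, #0E123F, #02030A

#252FA6 is rgb(37, 47, 166).
16%: (37 − 5.92 = 31.08→31, 47 − 7.52 = 39.48→39, 166 − 26.56 = 139.44→139) → #1F278B
28%: (37 − 10.36 = 26.64→27, 47 − 13.16 = 33.84→34, 166 − 46.48 = 119.52→120) → #1B2278
48%: (37 − 17.76 = 19.24→19, 47 − 22.56 = 24.44→24, 166 − 79.68 = 86.32→86) → #131856
62%: (37 − 22.94 = 14.06→14, 47 − 29.14 = 17.86→18, 166 − 102.92 = 63.08→63) → #0E123F
94%: (37 − 34.78 = 2.22→2, 47 − 44.18 = 2.82→3, 166 − 156.04 = 9.96→10) → #02030A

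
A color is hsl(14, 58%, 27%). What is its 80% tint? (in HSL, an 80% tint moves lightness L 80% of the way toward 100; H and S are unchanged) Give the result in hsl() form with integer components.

L moves 80% from 27 toward 100: 27 + 58.4 = 85.4 → 85.
H and S are unchanged.

hsl(14, 58%, 85%)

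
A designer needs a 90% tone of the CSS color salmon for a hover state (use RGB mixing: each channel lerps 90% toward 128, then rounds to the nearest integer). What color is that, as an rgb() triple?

rgb(140, 128, 127)

CSS salmon is rgb(250, 128, 114).
Per channel, c → c + 0.9(128 − c):
  R: 250 + 0.9×(128−250) = 250 − 109.8 = 140.2 → 140
  G: 128 + 0.9×(128−128) = 128 + 0 = 128 → 128
  B: 114 + 12.6 = 126.6 → 127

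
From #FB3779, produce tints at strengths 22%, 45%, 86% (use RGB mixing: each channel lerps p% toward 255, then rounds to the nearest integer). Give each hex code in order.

#FC6396, #FD91B5, #FEE3EC

#FB3779 is rgb(251, 55, 121).
22%: (251 + 0.88 = 251.88→252, 55 + 44 = 99→99, 121 + 29.48 = 150.48→150) → #FC6396
45%: (251 + 1.8 = 252.8→253, 55 + 90 = 145→145, 121 + 60.3 = 181.3→181) → #FD91B5
86%: (251 + 3.44 = 254.44→254, 55 + 172 = 227→227, 121 + 115.24 = 236.24→236) → #FEE3EC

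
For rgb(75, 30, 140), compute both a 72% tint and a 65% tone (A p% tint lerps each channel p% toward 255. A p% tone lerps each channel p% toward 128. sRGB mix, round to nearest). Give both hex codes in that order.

72% tint:
  R: 75 + 0.72×(255−75) = 75 + 129.6 = 204.6 → 205
  G: 30 + 0.72×(255−30) = 30 + 162 = 192 → 192
  B: 140 + 0.72×(255−140) = 140 + 82.8 = 222.8 → 223
  → #cdc0df
65% tone:
  R: 75 + 34.45 = 109.45 → 109
  G: 30 + 0.65×(128−30) = 30 + 63.7 = 93.7 → 94
  B: 140 + 0.65×(128−140) = 140 − 7.8 = 132.2 → 132
  → #6d5e84

#cdc0df, #6d5e84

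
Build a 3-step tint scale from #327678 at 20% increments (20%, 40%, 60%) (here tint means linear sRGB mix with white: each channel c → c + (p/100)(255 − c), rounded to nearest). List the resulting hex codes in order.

#327678 is rgb(50, 118, 120).
20%: (50 + 41 = 91→91, 118 + 27.4 = 145.4→145, 120 + 27 = 147→147) → #5B9193
40%: (50 + 82 = 132→132, 118 + 54.8 = 172.8→173, 120 + 54 = 174→174) → #84ADAE
60%: (50 + 123 = 173→173, 118 + 82.2 = 200.2→200, 120 + 81 = 201→201) → #ADC8C9

#5B9193, #84ADAE, #ADC8C9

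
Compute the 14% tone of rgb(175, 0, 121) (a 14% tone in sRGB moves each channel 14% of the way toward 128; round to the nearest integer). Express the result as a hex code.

#a8127a

A 14% tone moves each channel 14% toward 128:
  R: 175 + 0.14×(128−175) = 175 − 6.58 = 168.42 → 168
  G: 0 + 17.92 = 17.92 → 18
  B: 121 + 0.98 = 121.98 → 122
rgb(168, 18, 122) = #a8127a.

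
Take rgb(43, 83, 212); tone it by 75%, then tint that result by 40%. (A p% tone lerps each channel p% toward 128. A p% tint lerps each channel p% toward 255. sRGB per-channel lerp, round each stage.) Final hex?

#A6ACBF

Lerp each channel 75% toward 128:
  R: 43 + 63.75 = 106.75 → 107
  G: 83 + 33.75 = 116.75 → 117
  B: 212 − 63 = 149 → 149
After the tone: rgb(107, 117, 149) = #6B7595.
A 40% tint moves each channel 40% toward 255:
  R: 107 + 59.2 = 166.2 → 166
  G: 117 + 55.2 = 172.2 → 172
  B: 149 + 0.4×(255−149) = 149 + 42.4 = 191.4 → 191
rgb(166, 172, 191) = #A6ACBF.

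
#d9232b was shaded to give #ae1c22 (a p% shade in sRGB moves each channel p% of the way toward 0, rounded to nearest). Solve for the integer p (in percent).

20%

#d9232b is rgb(217, 35, 43); #ae1c22 is rgb(174, 28, 34).
On the R channel (widest range): 174 ≈ 217 + (p/100)(0 − 217), so p ≈ 100×(174 − 217)/(0 − 217) = -4300/-217 = 19.82.
p = 20 reproduces all three channels after rounding.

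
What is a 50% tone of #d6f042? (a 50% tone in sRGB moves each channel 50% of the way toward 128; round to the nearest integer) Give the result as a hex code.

#d6f042 is rgb(214, 240, 66).
Lerp each channel 50% toward 128:
  R: 214 + 0.5×(128−214) = 214 − 43 = 171 → 171
  G: 240 + 0.5×(128−240) = 240 − 56 = 184 → 184
  B: 66 + 0.5×(128−66) = 66 + 31 = 97 → 97
rgb(171, 184, 97) = #abb861.

#abb861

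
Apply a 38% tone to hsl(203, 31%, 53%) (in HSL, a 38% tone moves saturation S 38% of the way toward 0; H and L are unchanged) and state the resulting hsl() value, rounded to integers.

hsl(203, 19%, 53%)

S moves 38% from 31 toward 0: 31 − 11.78 = 19.22 → 19.
H and L are unchanged.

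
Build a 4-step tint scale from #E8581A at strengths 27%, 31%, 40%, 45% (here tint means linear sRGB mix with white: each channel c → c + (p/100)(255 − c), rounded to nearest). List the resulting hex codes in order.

#EE8558, #EF8C61, #F19B76, #F2A381

#E8581A is rgb(232, 88, 26).
27%: (232 + 6.21 = 238.21→238, 88 + 45.09 = 133.09→133, 26 + 61.83 = 87.83→88) → #EE8558
31%: (232 + 7.13 = 239.13→239, 88 + 51.77 = 139.77→140, 26 + 70.99 = 96.99→97) → #EF8C61
40%: (232 + 9.2 = 241.2→241, 88 + 66.8 = 154.8→155, 26 + 91.6 = 117.6→118) → #F19B76
45%: (232 + 10.35 = 242.35→242, 88 + 75.15 = 163.15→163, 26 + 103.05 = 129.05→129) → #F2A381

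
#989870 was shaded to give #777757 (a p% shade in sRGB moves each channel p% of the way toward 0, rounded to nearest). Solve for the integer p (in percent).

#989870 is rgb(152, 152, 112); #777757 is rgb(119, 119, 87).
On the R channel (widest range): 119 ≈ 152 + (p/100)(0 − 152), so p ≈ 100×(119 − 152)/(0 − 152) = -3300/-152 = 21.71.
p = 22 reproduces all three channels after rounding.

22%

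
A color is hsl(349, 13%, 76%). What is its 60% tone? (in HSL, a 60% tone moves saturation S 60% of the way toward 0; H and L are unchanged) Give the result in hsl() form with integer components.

hsl(349, 5%, 76%)

S moves 60% from 13 toward 0: 13 − 7.8 = 5.2 → 5.
H and L are unchanged.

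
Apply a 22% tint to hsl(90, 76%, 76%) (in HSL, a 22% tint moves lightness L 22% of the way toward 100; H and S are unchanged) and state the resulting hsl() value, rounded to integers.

L moves 22% from 76 toward 100: 76 + 5.28 = 81.28 → 81.
H and S are unchanged.

hsl(90, 76%, 81%)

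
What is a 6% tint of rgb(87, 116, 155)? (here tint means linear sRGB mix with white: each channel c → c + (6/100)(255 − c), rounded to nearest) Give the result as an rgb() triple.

A 6% tint moves each channel 6% toward 255:
  R: 87 + 0.06×(255−87) = 87 + 10.08 = 97.08 → 97
  G: 116 + 0.06×(255−116) = 116 + 8.34 = 124.34 → 124
  B: 155 + 6 = 161 → 161

rgb(97, 124, 161)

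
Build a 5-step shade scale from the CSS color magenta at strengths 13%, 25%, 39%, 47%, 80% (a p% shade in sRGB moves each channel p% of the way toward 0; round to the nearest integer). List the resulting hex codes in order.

CSS magenta is rgb(255, 0, 255).
13%: (255 − 33.15 = 221.85→222, 0→0, 255 − 33.15 = 221.85→222) → #de00de
25%: (255 − 63.75 = 191.25→191, 0→0, 255 − 63.75 = 191.25→191) → #bf00bf
39%: (255 − 99.45 = 155.55→156, 0→0, 255 − 99.45 = 155.55→156) → #9c009c
47%: (255 − 119.85 = 135.15→135, 0→0, 255 − 119.85 = 135.15→135) → #870087
80%: (255 − 204 = 51→51, 0→0, 255 − 204 = 51→51) → #330033

#de00de, #bf00bf, #9c009c, #870087, #330033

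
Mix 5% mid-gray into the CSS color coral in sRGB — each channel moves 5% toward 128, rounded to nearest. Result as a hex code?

#F97F52

CSS coral is rgb(255, 127, 80).
Per channel, c → c + 0.05(128 − c):
  R: 255 + 0.05×(128−255) = 255 − 6.35 = 248.65 → 249
  G: 127 + 0.05 = 127.05 → 127
  B: 80 + 2.4 = 82.4 → 82
rgb(249, 127, 82) = #F97F52.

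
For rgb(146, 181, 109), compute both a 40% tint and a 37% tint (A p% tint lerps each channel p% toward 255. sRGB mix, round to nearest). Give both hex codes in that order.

40% tint:
  R: 146 + 0.4×(255−146) = 146 + 43.6 = 189.6 → 190
  G: 181 + 29.6 = 210.6 → 211
  B: 109 + 58.4 = 167.4 → 167
  → #BED3A7
37% tint:
  R: 146 + 40.33 = 186.33 → 186
  G: 181 + 0.37×(255−181) = 181 + 27.38 = 208.38 → 208
  B: 109 + 54.02 = 163.02 → 163
  → #BAD0A3

#BED3A7, #BAD0A3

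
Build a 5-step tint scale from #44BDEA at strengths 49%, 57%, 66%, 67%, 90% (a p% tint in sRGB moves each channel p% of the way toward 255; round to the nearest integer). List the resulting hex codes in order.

#44BDEA is rgb(68, 189, 234).
49%: (68 + 91.63 = 159.63→160, 189 + 32.34 = 221.34→221, 234 + 10.29 = 244.29→244) → #A0DDF4
57%: (68 + 106.59 = 174.59→175, 189 + 37.62 = 226.62→227, 234 + 11.97 = 245.97→246) → #AFE3F6
66%: (68 + 123.42 = 191.42→191, 189 + 43.56 = 232.56→233, 234 + 13.86 = 247.86→248) → #BFE9F8
67%: (68 + 125.29 = 193.29→193, 189 + 44.22 = 233.22→233, 234 + 14.07 = 248.07→248) → #C1E9F8
90%: (68 + 168.3 = 236.3→236, 189 + 59.4 = 248.4→248, 234 + 18.9 = 252.9→253) → #ECF8FD

#A0DDF4, #AFE3F6, #BFE9F8, #C1E9F8, #ECF8FD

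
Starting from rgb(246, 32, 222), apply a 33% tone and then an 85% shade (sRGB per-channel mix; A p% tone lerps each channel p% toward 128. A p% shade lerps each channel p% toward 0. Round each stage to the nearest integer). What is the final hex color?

#1f0a1d

Per channel, c → c + 0.33(128 − c):
  R: 246 − 38.94 = 207.06 → 207
  G: 32 + 31.68 = 63.68 → 64
  B: 222 + 0.33×(128−222) = 222 − 31.02 = 190.98 → 191
After the tone: rgb(207, 64, 191) = #cf40bf.
Lerp each channel 85% toward 0:
  R: 207 − 175.95 = 31.05 → 31
  G: 64 − 54.4 = 9.6 → 10
  B: 191 + 0.85×(0−191) = 191 − 162.35 = 28.65 → 29
rgb(31, 10, 29) = #1f0a1d.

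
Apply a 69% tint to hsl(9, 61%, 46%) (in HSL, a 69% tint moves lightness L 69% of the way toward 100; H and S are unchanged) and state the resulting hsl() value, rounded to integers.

L moves 69% from 46 toward 100: 46 + 37.26 = 83.26 → 83.
H and S are unchanged.

hsl(9, 61%, 83%)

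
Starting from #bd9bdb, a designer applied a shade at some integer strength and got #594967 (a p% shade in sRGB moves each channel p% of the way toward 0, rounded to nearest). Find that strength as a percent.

53%

#bd9bdb is rgb(189, 155, 219); #594967 is rgb(89, 73, 103).
On the B channel (widest range): 103 ≈ 219 + (p/100)(0 − 219), so p ≈ 100×(103 − 219)/(0 − 219) = -11600/-219 = 52.97.
p = 53 reproduces all three channels after rounding.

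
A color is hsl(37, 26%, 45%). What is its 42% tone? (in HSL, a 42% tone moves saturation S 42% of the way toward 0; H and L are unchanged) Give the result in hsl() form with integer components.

S moves 42% from 26 toward 0: 26 − 10.92 = 15.08 → 15.
H and L are unchanged.

hsl(37, 15%, 45%)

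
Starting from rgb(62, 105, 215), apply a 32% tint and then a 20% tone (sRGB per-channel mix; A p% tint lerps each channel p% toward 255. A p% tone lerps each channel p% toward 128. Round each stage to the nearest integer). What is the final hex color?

#7D94D0

A 32% tint moves each channel 32% toward 255:
  R: 62 + 0.32×(255−62) = 62 + 61.76 = 123.76 → 124
  G: 105 + 0.32×(255−105) = 105 + 48 = 153 → 153
  B: 215 + 12.8 = 227.8 → 228
After the tint: rgb(124, 153, 228) = #7C99E4.
A 20% tone moves each channel 20% toward 128:
  R: 124 + 0.2×(128−124) = 124 + 0.8 = 124.8 → 125
  G: 153 − 5 = 148 → 148
  B: 228 + 0.2×(128−228) = 228 − 20 = 208 → 208
rgb(125, 148, 208) = #7D94D0.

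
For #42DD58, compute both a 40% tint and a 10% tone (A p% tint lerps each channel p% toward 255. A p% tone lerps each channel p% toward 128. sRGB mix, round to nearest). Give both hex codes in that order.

#42DD58 is rgb(66, 221, 88).
40% tint:
  R: 66 + 75.6 = 141.6 → 142
  G: 221 + 13.6 = 234.6 → 235
  B: 88 + 0.4×(255−88) = 88 + 66.8 = 154.8 → 155
  → #8EEB9B
10% tone:
  R: 66 + 6.2 = 72.2 → 72
  G: 221 + 0.1×(128−221) = 221 − 9.3 = 211.7 → 212
  B: 88 + 4 = 92 → 92
  → #48D45C

#8EEB9B, #48D45C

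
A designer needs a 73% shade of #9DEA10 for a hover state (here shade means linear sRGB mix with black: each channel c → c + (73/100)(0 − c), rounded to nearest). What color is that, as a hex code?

#2A3F04

#9DEA10 is rgb(157, 234, 16).
A 73% shade moves each channel 73% toward 0:
  R: 157 − 114.61 = 42.39 → 42
  G: 234 + 0.73×(0−234) = 234 − 170.82 = 63.18 → 63
  B: 16 − 11.68 = 4.32 → 4
rgb(42, 63, 4) = #2A3F04.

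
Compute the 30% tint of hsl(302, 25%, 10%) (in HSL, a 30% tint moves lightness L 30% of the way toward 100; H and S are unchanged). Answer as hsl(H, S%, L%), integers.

L moves 30% from 10 toward 100: 10 + 27 = 37 → 37.
H and S are unchanged.

hsl(302, 25%, 37%)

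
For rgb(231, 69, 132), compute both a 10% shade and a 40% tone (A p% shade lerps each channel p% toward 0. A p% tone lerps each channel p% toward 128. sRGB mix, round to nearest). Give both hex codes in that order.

#D03E77, #BE5D82

10% shade:
  R: 231 + 0.1×(0−231) = 231 − 23.1 = 207.9 → 208
  G: 69 − 6.9 = 62.1 → 62
  B: 132 + 0.1×(0−132) = 132 − 13.2 = 118.8 → 119
  → #D03E77
40% tone:
  R: 231 + 0.4×(128−231) = 231 − 41.2 = 189.8 → 190
  G: 69 + 0.4×(128−69) = 69 + 23.6 = 92.6 → 93
  B: 132 − 1.6 = 130.4 → 130
  → #BE5D82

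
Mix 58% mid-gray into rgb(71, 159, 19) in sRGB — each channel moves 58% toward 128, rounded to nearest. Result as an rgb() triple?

rgb(104, 141, 82)

Per channel, c → c + 0.58(128 − c):
  R: 71 + 0.58×(128−71) = 71 + 33.06 = 104.06 → 104
  G: 159 − 17.98 = 141.02 → 141
  B: 19 + 0.58×(128−19) = 19 + 63.22 = 82.22 → 82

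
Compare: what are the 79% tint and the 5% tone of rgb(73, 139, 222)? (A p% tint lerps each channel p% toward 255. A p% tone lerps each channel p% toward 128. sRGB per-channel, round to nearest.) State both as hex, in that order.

79% tint:
  R: 73 + 143.78 = 216.78 → 217
  G: 139 + 0.79×(255−139) = 139 + 91.64 = 230.64 → 231
  B: 222 + 0.79×(255−222) = 222 + 26.07 = 248.07 → 248
  → #D9E7F8
5% tone:
  R: 73 + 2.75 = 75.75 → 76
  G: 139 + 0.05×(128−139) = 139 − 0.55 = 138.45 → 138
  B: 222 + 0.05×(128−222) = 222 − 4.7 = 217.3 → 217
  → #4C8AD9

#D9E7F8, #4C8AD9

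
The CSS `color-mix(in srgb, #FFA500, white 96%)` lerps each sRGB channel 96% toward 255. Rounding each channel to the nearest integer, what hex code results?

#FFFBF5

#FFA500 is rgb(255, 165, 0).
A 96% tint moves each channel 96% toward 255:
  R: 255 + 0 = 255 → 255
  G: 165 + 0.96×(255−165) = 165 + 86.4 = 251.4 → 251
  B: 0 + 0.96×(255−0) = 0 + 244.8 = 244.8 → 245
rgb(255, 251, 245) = #FFFBF5.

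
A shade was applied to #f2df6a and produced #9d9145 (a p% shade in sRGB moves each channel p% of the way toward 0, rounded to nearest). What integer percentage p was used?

35%

#f2df6a is rgb(242, 223, 106); #9d9145 is rgb(157, 145, 69).
On the R channel (widest range): 157 ≈ 242 + (p/100)(0 − 242), so p ≈ 100×(157 − 242)/(0 − 242) = -8500/-242 = 35.12.
p = 35 reproduces all three channels after rounding.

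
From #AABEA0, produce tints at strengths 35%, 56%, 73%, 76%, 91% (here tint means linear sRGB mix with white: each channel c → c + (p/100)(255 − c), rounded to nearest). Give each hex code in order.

#AABEA0 is rgb(170, 190, 160).
35%: (170 + 29.75 = 199.75→200, 190 + 22.75 = 212.75→213, 160 + 33.25 = 193.25→193) → #C8D5C1
56%: (170 + 47.6 = 217.6→218, 190 + 36.4 = 226.4→226, 160 + 53.2 = 213.2→213) → #DAE2D5
73%: (170 + 62.05 = 232.05→232, 190 + 47.45 = 237.45→237, 160 + 69.35 = 229.35→229) → #E8EDE5
76%: (170 + 64.6 = 234.6→235, 190 + 49.4 = 239.4→239, 160 + 72.2 = 232.2→232) → #EBEFE8
91%: (170 + 77.35 = 247.35→247, 190 + 59.15 = 249.15→249, 160 + 86.45 = 246.45→246) → #F7F9F6

#C8D5C1, #DAE2D5, #E8EDE5, #EBEFE8, #F7F9F6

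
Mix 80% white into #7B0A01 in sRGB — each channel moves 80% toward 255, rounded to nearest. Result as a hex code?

#E5CECC

#7B0A01 is rgb(123, 10, 1).
An 80% tint moves each channel 80% toward 255:
  R: 123 + 0.8×(255−123) = 123 + 105.6 = 228.6 → 229
  G: 10 + 0.8×(255−10) = 10 + 196 = 206 → 206
  B: 1 + 203.2 = 204.2 → 204
rgb(229, 206, 204) = #E5CECC.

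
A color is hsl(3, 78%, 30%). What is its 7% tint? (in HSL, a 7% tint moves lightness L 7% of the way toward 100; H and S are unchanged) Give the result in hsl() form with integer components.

hsl(3, 78%, 35%)

L moves 7% from 30 toward 100: 30 + 4.9 = 34.9 → 35.
H and S are unchanged.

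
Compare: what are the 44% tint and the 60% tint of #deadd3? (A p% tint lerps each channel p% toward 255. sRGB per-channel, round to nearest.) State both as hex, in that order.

#deadd3 is rgb(222, 173, 211).
44% tint:
  R: 222 + 14.52 = 236.52 → 237
  G: 173 + 36.08 = 209.08 → 209
  B: 211 + 19.36 = 230.36 → 230
  → #edd1e6
60% tint:
  R: 222 + 0.6×(255−222) = 222 + 19.8 = 241.8 → 242
  G: 173 + 49.2 = 222.2 → 222
  B: 211 + 26.4 = 237.4 → 237
  → #f2deed

#edd1e6, #f2deed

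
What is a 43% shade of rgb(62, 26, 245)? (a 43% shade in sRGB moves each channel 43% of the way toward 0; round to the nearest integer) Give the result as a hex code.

#230F8C

Per channel, c → c + 0.43(0 − c):
  R: 62 − 26.66 = 35.34 → 35
  G: 26 − 11.18 = 14.82 → 15
  B: 245 + 0.43×(0−245) = 245 − 105.35 = 139.65 → 140
rgb(35, 15, 140) = #230F8C.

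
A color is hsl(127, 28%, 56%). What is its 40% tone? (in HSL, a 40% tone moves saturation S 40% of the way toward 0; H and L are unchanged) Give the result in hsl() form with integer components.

S moves 40% from 28 toward 0: 28 − 11.2 = 16.8 → 17.
H and L are unchanged.

hsl(127, 17%, 56%)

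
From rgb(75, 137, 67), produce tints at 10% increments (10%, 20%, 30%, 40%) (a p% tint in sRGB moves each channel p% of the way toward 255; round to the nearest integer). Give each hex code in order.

10%: (75 + 18 = 93→93, 137 + 11.8 = 148.8→149, 67 + 18.8 = 85.8→86) → #5d9556
20%: (75 + 36 = 111→111, 137 + 23.6 = 160.6→161, 67 + 37.6 = 104.6→105) → #6fa169
30%: (75 + 54 = 129→129, 137 + 35.4 = 172.4→172, 67 + 56.4 = 123.4→123) → #81ac7b
40%: (75 + 72 = 147→147, 137 + 47.2 = 184.2→184, 67 + 75.2 = 142.2→142) → #93b88e

#5d9556, #6fa169, #81ac7b, #93b88e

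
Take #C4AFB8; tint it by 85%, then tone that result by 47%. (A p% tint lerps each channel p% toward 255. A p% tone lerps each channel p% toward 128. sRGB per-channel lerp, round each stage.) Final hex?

#BFBDBD

#C4AFB8 is rgb(196, 175, 184).
An 85% tint moves each channel 85% toward 255:
  R: 196 + 50.15 = 246.15 → 246
  G: 175 + 0.85×(255−175) = 175 + 68 = 243 → 243
  B: 184 + 0.85×(255−184) = 184 + 60.35 = 244.35 → 244
After the tint: rgb(246, 243, 244) = #F6F3F4.
Lerp each channel 47% toward 128:
  R: 246 − 55.46 = 190.54 → 191
  G: 243 − 54.05 = 188.95 → 189
  B: 244 − 54.52 = 189.48 → 189
rgb(191, 189, 189) = #BFBDBD.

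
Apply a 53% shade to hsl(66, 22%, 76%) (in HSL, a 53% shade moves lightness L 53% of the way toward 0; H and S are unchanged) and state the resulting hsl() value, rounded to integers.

L moves 53% from 76 toward 0: 76 − 40.28 = 35.72 → 36.
H and S are unchanged.

hsl(66, 22%, 36%)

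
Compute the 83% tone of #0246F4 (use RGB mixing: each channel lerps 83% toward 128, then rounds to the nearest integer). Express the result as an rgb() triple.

#0246F4 is rgb(2, 70, 244).
Per channel, c → c + 0.83(128 − c):
  R: 2 + 0.83×(128−2) = 2 + 104.58 = 106.58 → 107
  G: 70 + 0.83×(128−70) = 70 + 48.14 = 118.14 → 118
  B: 244 + 0.83×(128−244) = 244 − 96.28 = 147.72 → 148

rgb(107, 118, 148)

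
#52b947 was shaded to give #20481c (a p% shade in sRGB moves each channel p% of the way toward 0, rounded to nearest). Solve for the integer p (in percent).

61%

#52b947 is rgb(82, 185, 71); #20481c is rgb(32, 72, 28).
On the G channel (widest range): 72 ≈ 185 + (p/100)(0 − 185), so p ≈ 100×(72 − 185)/(0 − 185) = -11300/-185 = 61.08.
p = 61 reproduces all three channels after rounding.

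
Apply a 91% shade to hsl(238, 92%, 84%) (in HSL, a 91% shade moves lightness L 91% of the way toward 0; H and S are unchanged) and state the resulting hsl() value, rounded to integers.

hsl(238, 92%, 8%)

L moves 91% from 84 toward 0: 84 − 76.44 = 7.56 → 8.
H and S are unchanged.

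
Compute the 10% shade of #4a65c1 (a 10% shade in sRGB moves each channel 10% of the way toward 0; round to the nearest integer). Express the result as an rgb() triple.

rgb(67, 91, 174)

#4a65c1 is rgb(74, 101, 193).
Lerp each channel 10% toward 0:
  R: 74 − 7.4 = 66.6 → 67
  G: 101 + 0.1×(0−101) = 101 − 10.1 = 90.9 → 91
  B: 193 + 0.1×(0−193) = 193 − 19.3 = 173.7 → 174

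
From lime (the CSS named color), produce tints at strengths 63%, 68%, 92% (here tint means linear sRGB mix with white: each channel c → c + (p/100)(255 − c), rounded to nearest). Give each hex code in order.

CSS lime is rgb(0, 255, 0).
63%: (0 + 160.65 = 160.65→161, 255→255, 0 + 160.65 = 160.65→161) → #A1FFA1
68%: (0 + 173.4 = 173.4→173, 255→255, 0 + 173.4 = 173.4→173) → #ADFFAD
92%: (0 + 234.6 = 234.6→235, 255→255, 0 + 234.6 = 234.6→235) → #EBFFEB

#A1FFA1, #ADFFAD, #EBFFEB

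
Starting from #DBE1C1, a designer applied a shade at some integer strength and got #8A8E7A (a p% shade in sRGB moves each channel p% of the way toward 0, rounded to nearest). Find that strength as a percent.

#DBE1C1 is rgb(219, 225, 193); #8A8E7A is rgb(138, 142, 122).
On the G channel (widest range): 142 ≈ 225 + (p/100)(0 − 225), so p ≈ 100×(142 − 225)/(0 − 225) = -8300/-225 = 36.89.
p = 37 reproduces all three channels after rounding.

37%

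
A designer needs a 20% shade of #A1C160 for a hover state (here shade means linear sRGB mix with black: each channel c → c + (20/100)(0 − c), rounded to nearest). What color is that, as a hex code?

#A1C160 is rgb(161, 193, 96).
A 20% shade moves each channel 20% toward 0:
  R: 161 − 32.2 = 128.8 → 129
  G: 193 − 38.6 = 154.4 → 154
  B: 96 − 19.2 = 76.8 → 77
rgb(129, 154, 77) = #819A4D.

#819A4D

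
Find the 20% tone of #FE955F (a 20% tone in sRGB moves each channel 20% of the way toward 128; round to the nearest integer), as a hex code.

#E59166

#FE955F is rgb(254, 149, 95).
A 20% tone moves each channel 20% toward 128:
  R: 254 + 0.2×(128−254) = 254 − 25.2 = 228.8 → 229
  G: 149 + 0.2×(128−149) = 149 − 4.2 = 144.8 → 145
  B: 95 + 0.2×(128−95) = 95 + 6.6 = 101.6 → 102
rgb(229, 145, 102) = #E59166.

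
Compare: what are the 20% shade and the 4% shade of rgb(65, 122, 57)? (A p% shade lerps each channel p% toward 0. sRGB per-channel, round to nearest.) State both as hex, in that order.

#34622E, #3E7537

20% shade:
  R: 65 + 0.2×(0−65) = 65 − 13 = 52 → 52
  G: 122 + 0.2×(0−122) = 122 − 24.4 = 97.6 → 98
  B: 57 − 11.4 = 45.6 → 46
  → #34622E
4% shade:
  R: 65 + 0.04×(0−65) = 65 − 2.6 = 62.4 → 62
  G: 122 + 0.04×(0−122) = 122 − 4.88 = 117.12 → 117
  B: 57 − 2.28 = 54.72 → 55
  → #3E7537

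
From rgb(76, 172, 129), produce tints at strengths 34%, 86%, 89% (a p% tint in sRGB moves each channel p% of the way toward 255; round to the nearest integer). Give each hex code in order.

34%: (76 + 60.86 = 136.86→137, 172 + 28.22 = 200.22→200, 129 + 42.84 = 171.84→172) → #89C8AC
86%: (76 + 153.94 = 229.94→230, 172 + 71.38 = 243.38→243, 129 + 108.36 = 237.36→237) → #E6F3ED
89%: (76 + 159.31 = 235.31→235, 172 + 73.87 = 245.87→246, 129 + 112.14 = 241.14→241) → #EBF6F1

#89C8AC, #E6F3ED, #EBF6F1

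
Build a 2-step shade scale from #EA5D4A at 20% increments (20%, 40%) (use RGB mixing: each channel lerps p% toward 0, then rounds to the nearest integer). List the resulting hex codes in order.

#BB4A3B, #8C382C

#EA5D4A is rgb(234, 93, 74).
20%: (234 − 46.8 = 187.2→187, 93 − 18.6 = 74.4→74, 74 − 14.8 = 59.2→59) → #BB4A3B
40%: (234 − 93.6 = 140.4→140, 93 − 37.2 = 55.8→56, 74 − 29.6 = 44.4→44) → #8C382C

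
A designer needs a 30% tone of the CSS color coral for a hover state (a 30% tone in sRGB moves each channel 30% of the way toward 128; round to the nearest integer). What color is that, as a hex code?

#d97f5e

CSS coral is rgb(255, 127, 80).
Lerp each channel 30% toward 128:
  R: 255 + 0.3×(128−255) = 255 − 38.1 = 216.9 → 217
  G: 127 + 0.3×(128−127) = 127 + 0.3 = 127.3 → 127
  B: 80 + 0.3×(128−80) = 80 + 14.4 = 94.4 → 94
rgb(217, 127, 94) = #d97f5e.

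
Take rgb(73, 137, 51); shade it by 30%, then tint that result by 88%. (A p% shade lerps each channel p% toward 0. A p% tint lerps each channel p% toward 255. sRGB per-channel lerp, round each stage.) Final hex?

#E7ECE5

Lerp each channel 30% toward 0:
  R: 73 + 0.3×(0−73) = 73 − 21.9 = 51.1 → 51
  G: 137 + 0.3×(0−137) = 137 − 41.1 = 95.9 → 96
  B: 51 − 15.3 = 35.7 → 36
After the shade: rgb(51, 96, 36) = #336024.
Lerp each channel 88% toward 255:
  R: 51 + 0.88×(255−51) = 51 + 179.52 = 230.52 → 231
  G: 96 + 139.92 = 235.92 → 236
  B: 36 + 0.88×(255−36) = 36 + 192.72 = 228.72 → 229
rgb(231, 236, 229) = #E7ECE5.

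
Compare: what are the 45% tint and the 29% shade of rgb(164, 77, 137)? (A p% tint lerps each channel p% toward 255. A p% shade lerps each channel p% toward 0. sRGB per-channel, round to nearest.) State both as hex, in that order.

#cd9dbe, #743761

45% tint:
  R: 164 + 0.45×(255−164) = 164 + 40.95 = 204.95 → 205
  G: 77 + 80.1 = 157.1 → 157
  B: 137 + 53.1 = 190.1 → 190
  → #cd9dbe
29% shade:
  R: 164 + 0.29×(0−164) = 164 − 47.56 = 116.44 → 116
  G: 77 + 0.29×(0−77) = 77 − 22.33 = 54.67 → 55
  B: 137 − 39.73 = 97.27 → 97
  → #743761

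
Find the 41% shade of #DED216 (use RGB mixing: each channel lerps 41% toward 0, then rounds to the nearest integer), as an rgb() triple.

#DED216 is rgb(222, 210, 22).
Per channel, c → c + 0.41(0 − c):
  R: 222 + 0.41×(0−222) = 222 − 91.02 = 130.98 → 131
  G: 210 + 0.41×(0−210) = 210 − 86.1 = 123.9 → 124
  B: 22 + 0.41×(0−22) = 22 − 9.02 = 12.98 → 13

rgb(131, 124, 13)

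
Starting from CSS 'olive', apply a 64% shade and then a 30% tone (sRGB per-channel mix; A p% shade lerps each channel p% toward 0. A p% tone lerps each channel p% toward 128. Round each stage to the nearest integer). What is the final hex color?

CSS olive is rgb(128, 128, 0).
Per channel, c → c + 0.64(0 − c):
  R: 128 + 0.64×(0−128) = 128 − 81.92 = 46.08 → 46
  G: 128 − 81.92 = 46.08 → 46
  B: 0 + 0.64×(0−0) = 0 + 0 = 0 → 0
After the shade: rgb(46, 46, 0) = #2e2e00.
Per channel, c → c + 0.3(128 − c):
  R: 46 + 0.3×(128−46) = 46 + 24.6 = 70.6 → 71
  G: 46 + 24.6 = 70.6 → 71
  B: 0 + 38.4 = 38.4 → 38
rgb(71, 71, 38) = #474726.

#474726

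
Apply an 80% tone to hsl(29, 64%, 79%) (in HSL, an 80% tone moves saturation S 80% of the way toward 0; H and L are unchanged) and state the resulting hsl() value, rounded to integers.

hsl(29, 13%, 79%)

S moves 80% from 64 toward 0: 64 − 51.2 = 12.8 → 13.
H and L are unchanged.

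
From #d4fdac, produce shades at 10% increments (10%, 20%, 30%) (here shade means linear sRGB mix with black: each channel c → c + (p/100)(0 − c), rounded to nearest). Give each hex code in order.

#bfe49b, #aaca8a, #94b178

#d4fdac is rgb(212, 253, 172).
10%: (212 − 21.2 = 190.8→191, 253 − 25.3 = 227.7→228, 172 − 17.2 = 154.8→155) → #bfe49b
20%: (212 − 42.4 = 169.6→170, 253 − 50.6 = 202.4→202, 172 − 34.4 = 137.6→138) → #aaca8a
30%: (212 − 63.6 = 148.4→148, 253 − 75.9 = 177.1→177, 172 − 51.6 = 120.4→120) → #94b178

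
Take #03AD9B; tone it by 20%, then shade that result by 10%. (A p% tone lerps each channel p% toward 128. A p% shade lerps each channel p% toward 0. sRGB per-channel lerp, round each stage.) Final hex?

#03AD9B is rgb(3, 173, 155).
Lerp each channel 20% toward 128:
  R: 3 + 0.2×(128−3) = 3 + 25 = 28 → 28
  G: 173 − 9 = 164 → 164
  B: 155 + 0.2×(128−155) = 155 − 5.4 = 149.6 → 150
After the tone: rgb(28, 164, 150) = #1CA496.
Per channel, c → c + 0.1(0 − c):
  R: 28 + 0.1×(0−28) = 28 − 2.8 = 25.2 → 25
  G: 164 + 0.1×(0−164) = 164 − 16.4 = 147.6 → 148
  B: 150 + 0.1×(0−150) = 150 − 15 = 135 → 135
rgb(25, 148, 135) = #199487.

#199487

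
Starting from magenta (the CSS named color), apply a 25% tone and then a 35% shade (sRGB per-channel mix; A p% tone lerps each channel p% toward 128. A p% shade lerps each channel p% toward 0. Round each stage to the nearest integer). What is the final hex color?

CSS magenta is rgb(255, 0, 255).
Lerp each channel 25% toward 128:
  R: 255 + 0.25×(128−255) = 255 − 31.75 = 223.25 → 223
  G: 0 + 32 = 32 → 32
  B: 255 + 0.25×(128−255) = 255 − 31.75 = 223.25 → 223
After the tone: rgb(223, 32, 223) = #DF20DF.
Lerp each channel 35% toward 0:
  R: 223 − 78.05 = 144.95 → 145
  G: 32 − 11.2 = 20.8 → 21
  B: 223 + 0.35×(0−223) = 223 − 78.05 = 144.95 → 145
rgb(145, 21, 145) = #911591.

#911591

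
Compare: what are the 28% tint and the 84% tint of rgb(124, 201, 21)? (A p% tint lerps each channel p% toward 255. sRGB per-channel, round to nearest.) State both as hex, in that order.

#a1d857, #eaf6da

28% tint:
  R: 124 + 36.68 = 160.68 → 161
  G: 201 + 0.28×(255−201) = 201 + 15.12 = 216.12 → 216
  B: 21 + 65.52 = 86.52 → 87
  → #a1d857
84% tint:
  R: 124 + 0.84×(255−124) = 124 + 110.04 = 234.04 → 234
  G: 201 + 0.84×(255−201) = 201 + 45.36 = 246.36 → 246
  B: 21 + 0.84×(255−21) = 21 + 196.56 = 217.56 → 218
  → #eaf6da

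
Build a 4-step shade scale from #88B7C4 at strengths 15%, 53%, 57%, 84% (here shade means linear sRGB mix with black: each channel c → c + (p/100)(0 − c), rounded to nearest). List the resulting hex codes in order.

#88B7C4 is rgb(136, 183, 196).
15%: (136 − 20.4 = 115.6→116, 183 − 27.45 = 155.55→156, 196 − 29.4 = 166.6→167) → #749CA7
53%: (136 − 72.08 = 63.92→64, 183 − 96.99 = 86.01→86, 196 − 103.88 = 92.12→92) → #40565C
57%: (136 − 77.52 = 58.48→58, 183 − 104.31 = 78.69→79, 196 − 111.72 = 84.28→84) → #3A4F54
84%: (136 − 114.24 = 21.76→22, 183 − 153.72 = 29.28→29, 196 − 164.64 = 31.36→31) → #161D1F

#749CA7, #40565C, #3A4F54, #161D1F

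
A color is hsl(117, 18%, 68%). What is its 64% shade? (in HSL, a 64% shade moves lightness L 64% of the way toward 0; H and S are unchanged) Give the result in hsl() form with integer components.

hsl(117, 18%, 24%)

L moves 64% from 68 toward 0: 68 − 43.52 = 24.48 → 24.
H and S are unchanged.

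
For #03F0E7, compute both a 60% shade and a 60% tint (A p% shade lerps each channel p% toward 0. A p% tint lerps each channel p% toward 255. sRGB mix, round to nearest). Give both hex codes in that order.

#03F0E7 is rgb(3, 240, 231).
60% shade:
  R: 3 − 1.8 = 1.2 → 1
  G: 240 − 144 = 96 → 96
  B: 231 + 0.6×(0−231) = 231 − 138.6 = 92.4 → 92
  → #01605C
60% tint:
  R: 3 + 0.6×(255−3) = 3 + 151.2 = 154.2 → 154
  G: 240 + 0.6×(255−240) = 240 + 9 = 249 → 249
  B: 231 + 0.6×(255−231) = 231 + 14.4 = 245.4 → 245
  → #9AF9F5

#01605C, #9AF9F5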